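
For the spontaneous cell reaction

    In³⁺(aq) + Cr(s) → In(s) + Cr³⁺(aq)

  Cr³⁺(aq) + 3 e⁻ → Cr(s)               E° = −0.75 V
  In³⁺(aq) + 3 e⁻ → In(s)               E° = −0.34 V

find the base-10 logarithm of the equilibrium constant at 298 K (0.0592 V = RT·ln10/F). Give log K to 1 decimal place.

log K = 20.8

The In³⁺/In couple is reduced (cathode); E°cell = −0.34 − (−0.75) = +0.41 V with n = 3.
At equilibrium E = 0, so log K = nE°cell / 0.0592 = (3)(+0.41) / 0.0592 = 20.8.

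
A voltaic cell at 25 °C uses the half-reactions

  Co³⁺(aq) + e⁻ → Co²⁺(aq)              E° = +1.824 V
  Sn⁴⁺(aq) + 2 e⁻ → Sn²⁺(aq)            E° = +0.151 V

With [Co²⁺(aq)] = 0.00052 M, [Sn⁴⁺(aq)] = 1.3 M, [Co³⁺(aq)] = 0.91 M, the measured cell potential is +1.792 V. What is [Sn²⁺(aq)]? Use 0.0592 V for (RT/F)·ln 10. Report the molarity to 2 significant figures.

Co³⁺/Co²⁺ is the cathode (higher E°); E°cell = +1.824 − (+0.151) = +1.673 V with n = 2.
Since E = E° − (0.0592/n)·log Q, log Q = n(E° − E)/0.0592 = −4.020.
The balanced reaction is 2 Co³⁺(aq) + Sn²⁺(aq) → 2 Co²⁺(aq) + Sn⁴⁺(aq), so Q = ([Co²⁺(aq)]^2·[Sn⁴⁺(aq)]) / ([Co³⁺(aq)]^2·[Sn²⁺(aq)]).
Solving for the unknown gives log [Sn²⁺(aq)] = −2.352, so [Sn²⁺(aq)] ≈ 0.0044 M.

0.0044 M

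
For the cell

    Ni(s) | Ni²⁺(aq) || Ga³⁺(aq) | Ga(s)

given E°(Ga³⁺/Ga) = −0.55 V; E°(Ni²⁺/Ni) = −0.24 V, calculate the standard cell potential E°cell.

−0.31 V

By convention the left-hand electrode in cell notation is the anode (oxidation) and the right-hand electrode is the cathode (reduction).
E°cell = E°(right) − E°(left) = −0.55 − (−0.24) = −0.31 V.
The negative sign shows that, as written, the cell would require an external voltage to drive the reaction.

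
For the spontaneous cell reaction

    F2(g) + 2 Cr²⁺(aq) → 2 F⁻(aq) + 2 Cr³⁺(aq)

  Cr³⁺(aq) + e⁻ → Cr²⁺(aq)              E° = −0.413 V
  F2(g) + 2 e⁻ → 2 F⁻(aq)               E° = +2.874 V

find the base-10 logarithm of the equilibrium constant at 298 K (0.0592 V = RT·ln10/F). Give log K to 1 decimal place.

The F₂/F⁻ couple is reduced (cathode); E°cell = +2.874 − (−0.413) = +3.287 V with n = 2.
At equilibrium E = 0, so log K = nE°cell / 0.0592 = (2)(+3.287) / 0.0592 = 111.0.

log K = 111.0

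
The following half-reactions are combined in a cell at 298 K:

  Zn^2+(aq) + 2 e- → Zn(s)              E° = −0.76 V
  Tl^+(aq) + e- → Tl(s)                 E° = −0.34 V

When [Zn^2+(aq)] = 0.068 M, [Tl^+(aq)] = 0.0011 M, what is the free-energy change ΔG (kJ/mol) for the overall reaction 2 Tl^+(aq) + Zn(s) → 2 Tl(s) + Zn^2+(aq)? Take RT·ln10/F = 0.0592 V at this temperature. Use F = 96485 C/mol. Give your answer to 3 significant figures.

E°cell = −0.34 − (−0.76) = +0.42 V; the balanced reaction transfers n = 2 electrons.
Here Q = [Zn^2+(aq)] / [Tl^+(aq)]^2 = 5.62×10^4 (log Q = 4.750), giving E = +0.42 − (0.0592/2)·(4.750) = +0.2794 V.
Then ΔG = −nFE = −2 × 96485 × +0.2794 J/mol = −53.9 kJ/mol.

−53.9 kJ/mol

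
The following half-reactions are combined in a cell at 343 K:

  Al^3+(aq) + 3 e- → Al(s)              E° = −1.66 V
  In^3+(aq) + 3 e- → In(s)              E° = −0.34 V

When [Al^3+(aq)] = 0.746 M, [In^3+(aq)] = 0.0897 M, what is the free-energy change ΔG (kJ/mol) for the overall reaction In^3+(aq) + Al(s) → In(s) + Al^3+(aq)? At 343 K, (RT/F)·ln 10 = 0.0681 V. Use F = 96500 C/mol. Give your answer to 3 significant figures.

With In³⁺/In reduced at the cathode, E°cell = −0.34 − (−1.66) = +1.32 V and n = 3.
Q = [Al^3+(aq)] / [In^3+(aq)] = 8.32, so log Q = 0.920 and E = +1.32 − (0.0681/3)(0.920) = +1.2991 V.
Then ΔG = −nFE = −3 × 96500 × +1.2991 J/mol = −376 kJ/mol.

−376 kJ/mol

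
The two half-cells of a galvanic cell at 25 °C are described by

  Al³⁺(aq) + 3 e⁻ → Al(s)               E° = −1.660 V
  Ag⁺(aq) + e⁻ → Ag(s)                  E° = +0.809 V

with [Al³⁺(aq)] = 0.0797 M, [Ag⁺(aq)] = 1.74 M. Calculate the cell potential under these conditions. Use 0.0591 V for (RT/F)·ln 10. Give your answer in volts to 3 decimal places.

+2.505 V

Ag⁺/Ag is reduced (cathode, E° = +0.809 V) and Al³⁺/Al is oxidized (anode).
E°cell = +0.809 − (−1.660) = +2.469 V, with n = 3 electrons transferred.
For the overall reaction 3 Ag⁺(aq) + Al(s) → 3 Ag(s) + Al³⁺(aq), Q = [Al³⁺(aq)] / [Ag⁺(aq)]^3 = 0.0151, giving log Q = −1.820.
By the Nernst equation, E = +2.469 − (0.0591/3)·(−1.820) = +2.505 V.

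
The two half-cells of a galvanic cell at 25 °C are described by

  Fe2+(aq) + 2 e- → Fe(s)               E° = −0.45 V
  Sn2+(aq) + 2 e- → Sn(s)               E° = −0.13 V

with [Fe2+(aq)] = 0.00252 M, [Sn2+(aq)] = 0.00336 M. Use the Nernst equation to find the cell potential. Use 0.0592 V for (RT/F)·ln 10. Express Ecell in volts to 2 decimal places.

+0.32 V

The Sn²⁺/Sn couple has the more positive E°, so it is the cathode; Fe²⁺/Fe is the anode.
E°cell = E°cat − E°an = −0.13 − (−0.45) = +0.32 V; n = 2.
For the overall reaction Sn2+(aq) + Fe(s) → Sn(s) + Fe2+(aq), Q = [Fe2+(aq)] / [Sn2+(aq)] = 0.75, giving log Q = −0.125.
E = E° − (0.0592/n)·log Q = +0.32 − (0.0592/2)(−0.125) = +0.32 V.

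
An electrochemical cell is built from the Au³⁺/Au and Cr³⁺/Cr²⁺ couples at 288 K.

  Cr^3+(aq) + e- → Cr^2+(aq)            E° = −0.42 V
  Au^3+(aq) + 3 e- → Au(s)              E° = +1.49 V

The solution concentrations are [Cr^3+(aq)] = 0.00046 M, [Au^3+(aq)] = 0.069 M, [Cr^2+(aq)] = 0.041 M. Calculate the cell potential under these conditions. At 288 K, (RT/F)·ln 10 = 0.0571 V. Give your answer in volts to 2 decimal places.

+2.00 V

The Au³⁺/Au couple has the more positive E°, so it is the cathode; Cr³⁺/Cr²⁺ is the anode.
E°cell = +1.49 − (−0.42) = +1.91 V, with n = 3 electrons transferred.
For the overall reaction Au^3+(aq) + 3 Cr^2+(aq) → Au(s) + 3 Cr^3+(aq), Q = [Cr^3+(aq)]^3 / ([Au^3+(aq)]·[Cr^2+(aq)]^3) = 2.05×10^−5, giving log Q = −4.689.
Applying E = E° − (RT ln10/nF)·log Q gives +1.91 − (0.0571/3)(−4.689) = +2.00 V.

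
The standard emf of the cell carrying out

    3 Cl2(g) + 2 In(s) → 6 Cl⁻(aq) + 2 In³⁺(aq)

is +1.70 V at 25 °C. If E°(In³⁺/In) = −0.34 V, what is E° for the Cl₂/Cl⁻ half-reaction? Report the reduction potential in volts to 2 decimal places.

In the reaction as written the Cl₂/Cl⁻ couple is reduced (cathode) and In³⁺/In is oxidized (anode), so E°cell = E°(Cl₂/Cl⁻) − E°(In³⁺/In).
E°(Cl₂/Cl⁻) = E°cell + E°(anode) = +1.70 + (−0.34) = +1.36 V.

+1.36 V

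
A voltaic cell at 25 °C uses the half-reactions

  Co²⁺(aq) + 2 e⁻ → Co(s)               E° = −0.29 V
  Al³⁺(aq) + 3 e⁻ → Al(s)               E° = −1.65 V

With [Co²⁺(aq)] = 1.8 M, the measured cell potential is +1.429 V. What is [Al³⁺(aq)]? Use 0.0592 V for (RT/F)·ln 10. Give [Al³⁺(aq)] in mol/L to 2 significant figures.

The Co²⁺/Co couple has the larger reduction potential, so it is the cathode: E°cell = −0.29 − (−1.65) = +1.36 V and n = 6.
Rearranging E = E° − (0.0592/n)·log Q gives log Q = 6(+1.36 − (+1.429))/0.0592 = −6.993.
Balancing electrons gives 3 Co²⁺(aq) + 2 Al(s) → 3 Co(s) + 2 Al³⁺(aq); thus Q = [Al³⁺(aq)]^2 / [Co²⁺(aq)]^3.
Solving for the unknown gives log [Al³⁺(aq)] = −3.114, so [Al³⁺(aq)] ≈ 0.00077 M.

0.00077 M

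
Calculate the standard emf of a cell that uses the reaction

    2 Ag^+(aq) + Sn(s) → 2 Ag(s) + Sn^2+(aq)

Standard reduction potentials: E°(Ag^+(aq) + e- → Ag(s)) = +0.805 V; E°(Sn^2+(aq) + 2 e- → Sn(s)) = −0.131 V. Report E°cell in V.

+0.936 V

Ag^+(aq) gains electrons, so the Ag⁺/Ag couple is the cathode; the Sn²⁺/Sn couple is the anode.
E°cell = E°(cathode) − E°(anode) = +0.805 − (−0.131) = +0.936 V.
The positive value indicates the reaction is spontaneous as written.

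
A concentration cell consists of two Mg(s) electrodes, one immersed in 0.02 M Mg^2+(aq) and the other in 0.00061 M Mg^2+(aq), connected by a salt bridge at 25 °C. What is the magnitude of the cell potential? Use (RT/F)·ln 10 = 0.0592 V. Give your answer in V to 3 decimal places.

For a concentration cell E°cell = 0, since both electrodes use the same couple.
The compartment with the higher Mg^2+(aq) concentration (0.02 M) acts as the cathode; ions are reduced there and produced at the dilute (0.00061 M) anode.
With n = 2, Ecell = −(0.0592/2)·log([dilute]/[conc]) = −(0.0592/2)·log(0.00061/0.02) = +0.045 V.

0.045 V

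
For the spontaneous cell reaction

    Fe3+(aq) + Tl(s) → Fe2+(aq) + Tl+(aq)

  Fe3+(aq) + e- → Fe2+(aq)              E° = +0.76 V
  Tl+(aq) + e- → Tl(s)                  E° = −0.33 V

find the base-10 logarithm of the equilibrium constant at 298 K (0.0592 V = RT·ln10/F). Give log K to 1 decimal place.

The Fe³⁺/Fe²⁺ couple is reduced (cathode); E°cell = +0.76 − (−0.33) = +1.09 V with n = 1.
At equilibrium E = 0, so log K = nE°cell / 0.0592 = (1)(+1.09) / 0.0592 = 18.4.

log K = 18.4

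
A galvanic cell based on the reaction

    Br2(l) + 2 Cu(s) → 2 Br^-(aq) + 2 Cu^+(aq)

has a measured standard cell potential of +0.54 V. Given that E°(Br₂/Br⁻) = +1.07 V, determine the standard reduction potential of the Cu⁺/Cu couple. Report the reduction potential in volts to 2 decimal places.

+0.53 V

In the reaction as written the Br₂/Br⁻ couple is reduced (cathode) and Cu⁺/Cu is oxidized (anode), so E°cell = E°(Br₂/Br⁻) − E°(Cu⁺/Cu).
E°(Cu⁺/Cu) = E°(cathode) − E°cell = +1.07 − (+0.54) = +0.53 V.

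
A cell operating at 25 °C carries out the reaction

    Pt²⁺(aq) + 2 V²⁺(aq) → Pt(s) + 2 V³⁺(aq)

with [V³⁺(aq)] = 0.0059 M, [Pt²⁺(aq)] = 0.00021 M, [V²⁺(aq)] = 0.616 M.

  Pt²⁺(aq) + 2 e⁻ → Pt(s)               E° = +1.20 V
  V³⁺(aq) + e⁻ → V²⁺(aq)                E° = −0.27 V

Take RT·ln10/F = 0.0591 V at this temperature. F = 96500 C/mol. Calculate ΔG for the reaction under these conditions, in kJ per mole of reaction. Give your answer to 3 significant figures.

−286 kJ/mol

E°cell = +1.20 − (−0.27) = +1.47 V; the balanced reaction transfers n = 2 electrons.
Q = [V³⁺(aq)]^2 / ([Pt²⁺(aq)]·[V²⁺(aq)]^2) = 0.437, so log Q = −0.360 and E = +1.47 − (0.0591/2)(−0.360) = +1.4806 V.
ΔG = −nFE = −(2)(96500)(+1.4806) J/mol = −286 kJ/mol.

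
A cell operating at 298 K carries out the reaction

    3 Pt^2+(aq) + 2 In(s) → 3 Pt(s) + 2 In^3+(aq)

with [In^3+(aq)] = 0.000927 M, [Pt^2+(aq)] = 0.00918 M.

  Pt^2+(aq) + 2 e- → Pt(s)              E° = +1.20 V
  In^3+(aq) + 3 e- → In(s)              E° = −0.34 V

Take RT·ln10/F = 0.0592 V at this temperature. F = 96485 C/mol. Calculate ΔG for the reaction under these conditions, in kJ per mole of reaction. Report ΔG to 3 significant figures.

−891 kJ/mol

E°cell = +1.20 − (−0.34) = +1.54 V; the balanced reaction transfers n = 6 electrons.
Q = [In^3+(aq)]^2 / [Pt^2+(aq)]^3 = 1.11, so log Q = 0.046 and E = +1.54 − (0.0592/6)(0.046) = +1.5395 V.
ΔG = −nFE = −(6)(96485)(+1.5395) J/mol = −891 kJ/mol.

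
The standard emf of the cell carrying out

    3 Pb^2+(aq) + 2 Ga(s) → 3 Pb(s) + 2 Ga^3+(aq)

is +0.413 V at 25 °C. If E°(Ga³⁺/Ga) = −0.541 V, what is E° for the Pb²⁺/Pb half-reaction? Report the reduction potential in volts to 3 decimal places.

In the reaction as written the Pb²⁺/Pb couple is reduced (cathode) and Ga³⁺/Ga is oxidized (anode), so E°cell = E°(Pb²⁺/Pb) − E°(Ga³⁺/Ga).
E°(Pb²⁺/Pb) = E°cell + E°(anode) = +0.413 + (−0.541) = −0.128 V.

−0.128 V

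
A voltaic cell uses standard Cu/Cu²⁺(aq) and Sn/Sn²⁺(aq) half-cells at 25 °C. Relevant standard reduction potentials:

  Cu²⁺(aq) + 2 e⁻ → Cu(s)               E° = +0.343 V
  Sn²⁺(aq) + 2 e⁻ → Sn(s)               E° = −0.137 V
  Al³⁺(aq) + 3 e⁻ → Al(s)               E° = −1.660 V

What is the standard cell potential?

+0.480 V

Of the two couples in this cell, the one with the more positive reduction potential is reduced at the cathode: here that is Cu²⁺/Cu (+0.343 V); Sn²⁺/Sn (−0.137 V) is the anode.
E°cell = E°(cathode) − E°(anode) = +0.343 − (−0.137) = +0.480 V.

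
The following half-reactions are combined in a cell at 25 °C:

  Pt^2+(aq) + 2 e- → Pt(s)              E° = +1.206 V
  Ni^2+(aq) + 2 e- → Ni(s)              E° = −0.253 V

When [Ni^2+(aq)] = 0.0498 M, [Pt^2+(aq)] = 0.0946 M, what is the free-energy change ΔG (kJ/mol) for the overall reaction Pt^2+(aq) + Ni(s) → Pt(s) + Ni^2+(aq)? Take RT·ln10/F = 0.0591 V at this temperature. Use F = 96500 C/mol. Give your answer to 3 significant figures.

The standard cell potential is +1.206 − (−0.253) = +1.459 V, with n = 2 electrons in the balanced equation.
The reaction quotient is [Ni^2+(aq)] / [Pt^2+(aq)] = 0.526; by Nernst, E = +1.459 − (0.0591/2)(−0.279) = +1.4672 V.
Then ΔG = −nFE = −2 × 96500 × +1.4672 J/mol = −283 kJ/mol.

−283 kJ/mol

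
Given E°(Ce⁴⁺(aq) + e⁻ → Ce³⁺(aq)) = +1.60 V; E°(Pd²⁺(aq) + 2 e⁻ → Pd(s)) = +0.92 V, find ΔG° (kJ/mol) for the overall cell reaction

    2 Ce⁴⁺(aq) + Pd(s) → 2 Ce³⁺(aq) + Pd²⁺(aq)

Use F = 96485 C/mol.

In the reaction as written Ce⁴⁺(aq) is reduced, so the Ce⁴⁺/Ce³⁺ couple is the cathode and Pd²⁺/Pd is the anode.
E°cell = +1.60 − (+0.92) = +0.68 V; balancing electrons gives n = 2.
ΔG° = −nFE°cell = −(2)(96485)(+0.68) J/mol = −131 kJ/mol.

−131 kJ/mol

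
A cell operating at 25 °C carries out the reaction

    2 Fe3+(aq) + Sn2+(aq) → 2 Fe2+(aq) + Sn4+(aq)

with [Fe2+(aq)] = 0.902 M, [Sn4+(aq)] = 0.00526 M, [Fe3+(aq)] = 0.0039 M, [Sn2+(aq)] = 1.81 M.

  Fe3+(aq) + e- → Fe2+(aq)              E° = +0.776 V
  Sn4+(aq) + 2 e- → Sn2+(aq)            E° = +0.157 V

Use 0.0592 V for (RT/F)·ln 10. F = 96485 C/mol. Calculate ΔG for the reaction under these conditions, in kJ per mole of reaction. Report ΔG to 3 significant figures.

With Fe³⁺/Fe²⁺ reduced at the cathode, E°cell = +0.776 − (+0.157) = +0.619 V and n = 2.
The reaction quotient is ([Fe2+(aq)]^2·[Sn4+(aq)]) / ([Fe3+(aq)]^2·[Sn2+(aq)]) = 155; by Nernst, E = +0.619 − (0.0592/2)(2.192) = +0.5541 V.
ΔG = −nFE = −(2)(96485)(+0.5541) J/mol = −107 kJ/mol.

−107 kJ/mol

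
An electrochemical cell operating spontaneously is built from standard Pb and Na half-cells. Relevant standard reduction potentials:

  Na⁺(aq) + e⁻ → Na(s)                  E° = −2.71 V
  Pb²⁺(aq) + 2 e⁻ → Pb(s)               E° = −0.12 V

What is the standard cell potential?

+2.59 V

Of the two couples in this cell, the one with the more positive reduction potential is reduced at the cathode: here that is Pb²⁺/Pb (−0.12 V); Na⁺/Na (−2.71 V) is the anode.
E°cell = E°(cathode) − E°(anode) = −0.12 − (−2.71) = +2.59 V.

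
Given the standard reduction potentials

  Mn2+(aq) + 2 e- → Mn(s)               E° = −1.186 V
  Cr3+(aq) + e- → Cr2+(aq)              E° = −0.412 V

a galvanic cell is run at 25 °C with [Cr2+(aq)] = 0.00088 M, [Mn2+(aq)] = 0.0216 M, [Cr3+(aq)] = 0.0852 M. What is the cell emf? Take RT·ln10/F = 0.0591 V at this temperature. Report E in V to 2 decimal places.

Cr³⁺/Cr²⁺ is reduced (cathode, E° = −0.412 V) and Mn²⁺/Mn is oxidized (anode).
E°cell = −0.412 − (−1.186) = +0.774 V, with n = 2 electrons transferred.
The balanced reaction is 2 Cr3+(aq) + Mn(s) → 2 Cr2+(aq) + Mn2+(aq), so Q = ([Cr2+(aq)]^2·[Mn2+(aq)]) / [Cr3+(aq)]^2 = 2.3×10^−6 and log Q = −5.637.
Applying E = E° − (RT ln10/nF)·log Q gives +0.774 − (0.0591/2)(−5.637) = +0.94 V.

+0.94 V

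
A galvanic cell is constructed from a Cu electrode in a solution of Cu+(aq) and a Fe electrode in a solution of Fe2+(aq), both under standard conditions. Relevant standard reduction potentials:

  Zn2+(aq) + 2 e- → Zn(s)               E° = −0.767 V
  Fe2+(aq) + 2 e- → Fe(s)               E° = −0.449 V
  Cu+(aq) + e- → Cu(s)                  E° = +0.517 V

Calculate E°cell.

The Cu⁺/Cu couple has the higher E°, so Cu ion is reduced (cathode) and Fe is oxidized (anode).
E°cell = E°(cathode) − E°(anode) = +0.517 − (−0.449) = +0.966 V.

+0.966 V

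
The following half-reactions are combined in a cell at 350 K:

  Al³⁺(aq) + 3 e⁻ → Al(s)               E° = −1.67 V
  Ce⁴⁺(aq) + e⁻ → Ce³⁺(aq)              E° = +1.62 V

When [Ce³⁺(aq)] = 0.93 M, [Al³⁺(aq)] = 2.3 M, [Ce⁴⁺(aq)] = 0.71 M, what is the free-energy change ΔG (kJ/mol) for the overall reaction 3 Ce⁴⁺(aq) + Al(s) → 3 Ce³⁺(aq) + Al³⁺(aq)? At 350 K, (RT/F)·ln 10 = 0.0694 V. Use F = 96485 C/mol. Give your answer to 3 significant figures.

E°cell = +1.62 − (−1.67) = +3.29 V; the balanced reaction transfers n = 3 electrons.
The reaction quotient is ([Ce³⁺(aq)]^3·[Al³⁺(aq)]) / [Ce⁴⁺(aq)]^3 = 5.17; by Nernst, E = +3.29 − (0.0694/3)(0.713) = +3.2735 V.
ΔG = −nFE = −(3)(96485)(+3.2735) J/mol = −948 kJ/mol.

−948 kJ/mol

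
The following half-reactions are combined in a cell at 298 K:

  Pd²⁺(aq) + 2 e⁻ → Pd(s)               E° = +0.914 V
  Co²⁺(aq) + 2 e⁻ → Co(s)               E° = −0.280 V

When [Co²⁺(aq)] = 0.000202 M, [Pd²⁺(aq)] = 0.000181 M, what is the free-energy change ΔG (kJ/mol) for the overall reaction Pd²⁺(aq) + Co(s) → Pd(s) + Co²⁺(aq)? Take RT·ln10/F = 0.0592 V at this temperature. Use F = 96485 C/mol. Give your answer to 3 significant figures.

With Pd²⁺/Pd reduced at the cathode, E°cell = +0.914 − (−0.280) = +1.194 V and n = 2.
Q = [Co²⁺(aq)] / [Pd²⁺(aq)] = 1.12, so log Q = 0.048 and E = +1.194 − (0.0592/2)(0.048) = +1.1926 V.
Then ΔG = −nFE = −2 × 96485 × +1.1926 J/mol = −230 kJ/mol.

−230 kJ/mol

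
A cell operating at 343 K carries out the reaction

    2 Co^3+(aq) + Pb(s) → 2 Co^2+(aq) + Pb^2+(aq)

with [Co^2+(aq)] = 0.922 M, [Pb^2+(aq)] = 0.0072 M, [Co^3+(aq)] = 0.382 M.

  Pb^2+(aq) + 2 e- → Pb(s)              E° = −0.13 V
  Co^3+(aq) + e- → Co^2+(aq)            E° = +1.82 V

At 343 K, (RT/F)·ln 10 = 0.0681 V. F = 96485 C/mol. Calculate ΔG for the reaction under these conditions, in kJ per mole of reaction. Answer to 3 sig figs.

E°cell = +1.82 − (−0.13) = +1.95 V; the balanced reaction transfers n = 2 electrons.
The reaction quotient is ([Co^2+(aq)]^2·[Pb^2+(aq)]) / [Co^3+(aq)]^2 = 0.0419; by Nernst, E = +1.95 − (0.0681/2)(−1.377) = +1.9969 V.
Finally ΔG = −nFE = −(2)(96485 C/mol)(+1.9969 V) = −385 kJ/mol.

−385 kJ/mol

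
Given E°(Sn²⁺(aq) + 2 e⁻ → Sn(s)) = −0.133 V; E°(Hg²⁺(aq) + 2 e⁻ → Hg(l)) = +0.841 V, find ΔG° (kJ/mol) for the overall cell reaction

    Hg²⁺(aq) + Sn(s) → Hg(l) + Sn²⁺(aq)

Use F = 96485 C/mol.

In the reaction as written Hg²⁺(aq) is reduced, so the Hg²⁺/Hg couple is the cathode and Sn²⁺/Sn is the anode.
E°cell = +0.841 − (−0.133) = +0.974 V; balancing electrons gives n = 2.
ΔG° = −nFE°cell = −(2)(96485)(+0.974) J/mol = −188 kJ/mol.

−188 kJ/mol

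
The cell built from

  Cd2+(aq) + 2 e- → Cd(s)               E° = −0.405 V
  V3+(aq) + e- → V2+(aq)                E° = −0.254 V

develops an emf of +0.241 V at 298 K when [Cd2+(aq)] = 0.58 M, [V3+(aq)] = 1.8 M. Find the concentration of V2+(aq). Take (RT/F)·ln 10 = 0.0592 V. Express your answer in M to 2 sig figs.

V³⁺/V²⁺ is the cathode (higher E°); E°cell = −0.254 − (−0.405) = +0.151 V with n = 2.
From the Nernst equation, log Q = n(E° − E)/0.0592 = 2·(+0.151 − (+0.241))/0.0592 = −3.041.
Balancing electrons gives 2 V3+(aq) + Cd(s) → 2 V2+(aq) + Cd2+(aq); thus Q = ([V2+(aq)]^2·[Cd2+(aq)]) / [V3+(aq)]^2.
Substituting the known concentrations and solving, log [V2+(aq)] = −1.147 and [V2+(aq)] = 0.071 M.

0.071 M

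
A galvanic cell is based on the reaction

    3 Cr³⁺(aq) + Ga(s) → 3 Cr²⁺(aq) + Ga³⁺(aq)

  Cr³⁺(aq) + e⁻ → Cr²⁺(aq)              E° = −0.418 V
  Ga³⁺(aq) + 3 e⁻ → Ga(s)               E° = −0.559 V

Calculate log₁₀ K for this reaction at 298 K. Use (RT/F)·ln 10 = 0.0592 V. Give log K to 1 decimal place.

The Cr³⁺/Cr²⁺ couple is reduced (cathode); E°cell = −0.418 − (−0.559) = +0.141 V with n = 3.
At equilibrium E = 0, so log K = nE°cell / 0.0592 = (3)(+0.141) / 0.0592 = 7.1.

log K = 7.1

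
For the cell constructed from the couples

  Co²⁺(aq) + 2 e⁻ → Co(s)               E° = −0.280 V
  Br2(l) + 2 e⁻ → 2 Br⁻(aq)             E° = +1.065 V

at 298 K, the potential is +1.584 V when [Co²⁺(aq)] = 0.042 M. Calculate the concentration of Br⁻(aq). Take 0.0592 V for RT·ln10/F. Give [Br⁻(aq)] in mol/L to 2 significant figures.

0.00045 M

The Br₂/Br⁻ couple has the larger reduction potential, so it is the cathode: E°cell = +1.065 − (−0.280) = +1.345 V and n = 2.
Since E = E° − (0.0592/n)·log Q, log Q = n(E° − E)/0.0592 = −8.074.
The balanced reaction is Br2(l) + Co(s) → 2 Br⁻(aq) + Co²⁺(aq), so Q = [Br⁻(aq)]^2·[Co²⁺(aq)].
Solving for the unknown gives log [Br⁻(aq)] = −3.349, so [Br⁻(aq)] ≈ 0.00045 M.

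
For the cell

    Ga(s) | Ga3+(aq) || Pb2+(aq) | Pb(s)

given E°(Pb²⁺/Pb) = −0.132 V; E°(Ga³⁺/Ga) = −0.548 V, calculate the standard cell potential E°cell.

By convention the left-hand electrode in cell notation is the anode (oxidation) and the right-hand electrode is the cathode (reduction).
E°cell = E°(right) − E°(left) = −0.132 − (−0.548) = +0.416 V.

+0.416 V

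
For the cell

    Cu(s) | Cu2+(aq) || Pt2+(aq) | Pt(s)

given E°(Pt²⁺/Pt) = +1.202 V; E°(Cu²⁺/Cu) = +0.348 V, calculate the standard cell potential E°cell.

By convention the left-hand electrode in cell notation is the anode (oxidation) and the right-hand electrode is the cathode (reduction).
E°cell = E°(right) − E°(left) = +1.202 − (+0.348) = +0.854 V.

+0.854 V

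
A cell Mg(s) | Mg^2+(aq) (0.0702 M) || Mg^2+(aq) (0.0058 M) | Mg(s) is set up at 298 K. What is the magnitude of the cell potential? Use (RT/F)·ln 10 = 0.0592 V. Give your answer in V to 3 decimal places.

0.032 V

For a concentration cell E°cell = 0, since both electrodes use the same couple.
The compartment with the higher Mg^2+(aq) concentration (0.0702 M) acts as the cathode; ions are reduced there and produced at the dilute (0.0058 M) anode.
With n = 2, Ecell = −(0.0592/2)·log([dilute]/[conc]) = −(0.0592/2)·log(0.0058/0.0702) = +0.032 V.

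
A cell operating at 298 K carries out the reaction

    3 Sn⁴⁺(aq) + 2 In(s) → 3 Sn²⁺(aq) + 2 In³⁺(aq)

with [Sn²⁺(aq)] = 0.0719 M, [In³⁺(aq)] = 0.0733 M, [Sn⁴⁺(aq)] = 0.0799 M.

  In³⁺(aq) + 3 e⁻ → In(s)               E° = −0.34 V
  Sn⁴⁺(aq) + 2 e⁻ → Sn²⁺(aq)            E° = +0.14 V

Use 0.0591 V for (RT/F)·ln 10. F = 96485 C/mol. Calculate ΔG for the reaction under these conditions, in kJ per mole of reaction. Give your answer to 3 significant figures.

E°cell = +0.14 − (−0.34) = +0.48 V; the balanced reaction transfers n = 6 electrons.
Here Q = ([Sn²⁺(aq)]^3·[In³⁺(aq)]^2) / [Sn⁴⁺(aq)]^3 = 0.00392 (log Q = −2.407), giving E = +0.48 − (0.0591/6)·(−2.407) = +0.5037 V.
ΔG = −nFE = −(6)(96485)(+0.5037) J/mol = −292 kJ/mol.

−292 kJ/mol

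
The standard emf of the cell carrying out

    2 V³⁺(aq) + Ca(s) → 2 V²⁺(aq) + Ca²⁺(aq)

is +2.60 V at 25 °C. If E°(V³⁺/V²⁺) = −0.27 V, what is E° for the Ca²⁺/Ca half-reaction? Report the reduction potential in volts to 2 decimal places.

−2.87 V

In the reaction as written the V³⁺/V²⁺ couple is reduced (cathode) and Ca²⁺/Ca is oxidized (anode), so E°cell = E°(V³⁺/V²⁺) − E°(Ca²⁺/Ca).
E°(Ca²⁺/Ca) = E°(cathode) − E°cell = −0.27 − (+2.60) = −2.87 V.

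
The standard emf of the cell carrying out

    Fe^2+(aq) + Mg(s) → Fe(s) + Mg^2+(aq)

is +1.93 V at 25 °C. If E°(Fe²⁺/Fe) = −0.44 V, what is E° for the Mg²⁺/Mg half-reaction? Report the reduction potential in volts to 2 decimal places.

−2.37 V

In the reaction as written the Fe²⁺/Fe couple is reduced (cathode) and Mg²⁺/Mg is oxidized (anode), so E°cell = E°(Fe²⁺/Fe) − E°(Mg²⁺/Mg).
E°(Mg²⁺/Mg) = E°(cathode) − E°cell = −0.44 − (+1.93) = −2.37 V.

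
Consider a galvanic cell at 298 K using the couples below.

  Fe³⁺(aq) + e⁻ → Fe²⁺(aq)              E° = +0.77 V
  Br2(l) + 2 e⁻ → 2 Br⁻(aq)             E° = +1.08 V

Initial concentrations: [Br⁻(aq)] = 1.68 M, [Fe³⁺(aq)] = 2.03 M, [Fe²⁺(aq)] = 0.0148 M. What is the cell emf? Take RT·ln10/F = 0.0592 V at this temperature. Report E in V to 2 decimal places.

Since E°(Br₂/Br⁻) > E°(Fe³⁺/Fe²⁺), Br₂/Br⁻ serves as the cathode.
E°cell = +1.08 − (+0.77) = +0.31 V, with n = 2 electrons transferred.
The balanced reaction is Br2(l) + 2 Fe²⁺(aq) → 2 Br⁻(aq) + 2 Fe³⁺(aq), so Q = ([Br⁻(aq)]^2·[Fe³⁺(aq)]^2) / [Fe²⁺(aq)]^2 = 5.31×10^4 and log Q = 4.725.
Applying E = E° − (RT ln10/nF)·log Q gives +0.31 − (0.0592/2)(4.725) = +0.17 V.

+0.17 V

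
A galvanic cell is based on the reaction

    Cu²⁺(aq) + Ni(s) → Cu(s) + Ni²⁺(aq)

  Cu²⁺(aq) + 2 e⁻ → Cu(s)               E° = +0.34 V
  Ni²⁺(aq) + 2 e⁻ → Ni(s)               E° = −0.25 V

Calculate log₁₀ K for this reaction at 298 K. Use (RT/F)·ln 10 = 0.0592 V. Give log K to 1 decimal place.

log K = 19.9

The Cu²⁺/Cu couple is reduced (cathode); E°cell = +0.34 − (−0.25) = +0.59 V with n = 2.
At equilibrium E = 0, so log K = nE°cell / 0.0592 = (2)(+0.59) / 0.0592 = 19.9.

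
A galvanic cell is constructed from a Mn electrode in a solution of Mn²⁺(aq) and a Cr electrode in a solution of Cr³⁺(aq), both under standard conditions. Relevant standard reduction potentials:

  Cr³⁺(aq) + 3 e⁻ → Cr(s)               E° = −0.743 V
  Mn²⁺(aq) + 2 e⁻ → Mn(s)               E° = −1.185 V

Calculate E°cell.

The Cr³⁺/Cr couple has the higher E°, so Cr ion is reduced (cathode) and Mn is oxidized (anode).
E°cell = E°(cathode) − E°(anode) = −0.743 − (−1.185) = +0.442 V.

+0.442 V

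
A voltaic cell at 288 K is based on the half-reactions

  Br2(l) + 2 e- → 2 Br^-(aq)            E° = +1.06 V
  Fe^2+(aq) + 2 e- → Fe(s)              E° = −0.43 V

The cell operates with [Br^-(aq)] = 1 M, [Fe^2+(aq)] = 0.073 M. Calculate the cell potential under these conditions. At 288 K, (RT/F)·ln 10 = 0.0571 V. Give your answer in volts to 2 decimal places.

Since E°(Br₂/Br⁻) > E°(Fe²⁺/Fe), Br₂/Br⁻ serves as the cathode.
E°cell = E°cat − E°an = +1.06 − (−0.43) = +1.49 V; n = 2.
The balanced reaction is Br2(l) + Fe(s) → 2 Br^-(aq) + Fe^2+(aq), so Q = [Br^-(aq)]^2·[Fe^2+(aq)] = 0.073 and log Q = −1.137.
By the Nernst equation, E = +1.49 − (0.0571/2)·(−1.137) = +1.52 V.

+1.52 V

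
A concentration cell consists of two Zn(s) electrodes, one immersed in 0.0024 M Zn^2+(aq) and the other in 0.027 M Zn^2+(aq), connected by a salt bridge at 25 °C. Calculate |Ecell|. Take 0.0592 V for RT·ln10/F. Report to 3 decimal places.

For a concentration cell E°cell = 0, since both electrodes use the same couple.
The compartment with the higher Zn^2+(aq) concentration (0.027 M) acts as the cathode; ions are reduced there and produced at the dilute (0.0024 M) anode.
With n = 2, Ecell = −(0.0592/2)·log([dilute]/[conc]) = −(0.0592/2)·log(0.0024/0.027) = +0.031 V.

0.031 V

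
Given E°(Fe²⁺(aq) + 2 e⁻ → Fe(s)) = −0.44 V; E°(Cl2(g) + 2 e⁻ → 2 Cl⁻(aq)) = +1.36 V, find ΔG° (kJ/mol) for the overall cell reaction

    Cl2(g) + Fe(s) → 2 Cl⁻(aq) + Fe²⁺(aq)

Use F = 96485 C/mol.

−347 kJ/mol

In the reaction as written Cl2(g) is reduced, so the Cl₂/Cl⁻ couple is the cathode and Fe²⁺/Fe is the anode.
E°cell = +1.36 − (−0.44) = +1.80 V; balancing electrons gives n = 2.
ΔG° = −nFE°cell = −(2)(96485)(+1.80) J/mol = −347 kJ/mol.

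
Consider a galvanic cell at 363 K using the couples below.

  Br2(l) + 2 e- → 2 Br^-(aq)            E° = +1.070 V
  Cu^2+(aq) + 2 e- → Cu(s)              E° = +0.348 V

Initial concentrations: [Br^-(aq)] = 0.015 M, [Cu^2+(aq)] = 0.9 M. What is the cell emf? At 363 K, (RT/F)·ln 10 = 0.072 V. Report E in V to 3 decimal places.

+0.855 V

The Br₂/Br⁻ couple has the more positive E°, so it is the cathode; Cu²⁺/Cu is the anode.
E°cell = E°cat − E°an = +1.070 − (+0.348) = +0.722 V; n = 2.
Balancing gives Br2(l) + Cu(s) → 2 Br^-(aq) + Cu^2+(aq); hence Q = [Br^-(aq)]^2·[Cu^2+(aq)] = 0.000202 (log Q = −3.694).
E = E° − (0.072/n)·log Q = +0.722 − (0.072/2)(−3.694) = +0.855 V.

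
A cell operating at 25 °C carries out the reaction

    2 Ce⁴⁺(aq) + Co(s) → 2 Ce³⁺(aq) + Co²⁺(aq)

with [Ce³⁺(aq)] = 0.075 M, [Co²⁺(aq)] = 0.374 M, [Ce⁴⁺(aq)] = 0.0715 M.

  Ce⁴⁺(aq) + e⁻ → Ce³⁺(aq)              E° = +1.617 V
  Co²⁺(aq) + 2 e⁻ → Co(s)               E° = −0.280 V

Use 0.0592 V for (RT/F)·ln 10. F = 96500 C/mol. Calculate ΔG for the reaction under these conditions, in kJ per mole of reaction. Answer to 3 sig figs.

−368 kJ/mol

The standard cell potential is +1.617 − (−0.280) = +1.897 V, with n = 2 electrons in the balanced equation.
Here Q = ([Ce³⁺(aq)]^2·[Co²⁺(aq)]) / [Ce⁴⁺(aq)]^2 = 0.412 (log Q = −0.386), giving E = +1.897 − (0.0592/2)·(−0.386) = +1.9084 V.
Then ΔG = −nFE = −2 × 96500 × +1.9084 J/mol = −368 kJ/mol.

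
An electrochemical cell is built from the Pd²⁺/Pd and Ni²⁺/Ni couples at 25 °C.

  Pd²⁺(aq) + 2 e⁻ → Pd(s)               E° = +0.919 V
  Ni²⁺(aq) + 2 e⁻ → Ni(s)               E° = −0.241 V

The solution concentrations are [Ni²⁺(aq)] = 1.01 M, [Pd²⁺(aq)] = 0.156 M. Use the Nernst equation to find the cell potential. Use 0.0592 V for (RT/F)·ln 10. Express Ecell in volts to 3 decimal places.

+1.136 V

Since E°(Pd²⁺/Pd) > E°(Ni²⁺/Ni), Pd²⁺/Pd serves as the cathode.
E°cell = +0.919 − (−0.241) = +1.160 V, with n = 2 electrons transferred.
The balanced reaction is Pd²⁺(aq) + Ni(s) → Pd(s) + Ni²⁺(aq), so Q = [Ni²⁺(aq)] / [Pd²⁺(aq)] = 6.47 and log Q = 0.811.
Applying E = E° − (RT ln10/nF)·log Q gives +1.160 − (0.0592/2)(0.811) = +1.136 V.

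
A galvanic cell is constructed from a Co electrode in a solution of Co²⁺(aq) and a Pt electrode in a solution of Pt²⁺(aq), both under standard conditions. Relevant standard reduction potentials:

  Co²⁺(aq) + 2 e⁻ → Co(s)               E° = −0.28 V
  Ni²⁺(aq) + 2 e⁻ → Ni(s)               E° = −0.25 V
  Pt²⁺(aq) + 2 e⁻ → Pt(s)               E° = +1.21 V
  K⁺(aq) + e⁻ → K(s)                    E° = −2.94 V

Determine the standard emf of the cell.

The Pt²⁺/Pt couple has the higher E°, so Pt ion is reduced (cathode) and Co is oxidized (anode).
E°cell = E°(cathode) − E°(anode) = +1.21 − (−0.28) = +1.49 V.

+1.49 V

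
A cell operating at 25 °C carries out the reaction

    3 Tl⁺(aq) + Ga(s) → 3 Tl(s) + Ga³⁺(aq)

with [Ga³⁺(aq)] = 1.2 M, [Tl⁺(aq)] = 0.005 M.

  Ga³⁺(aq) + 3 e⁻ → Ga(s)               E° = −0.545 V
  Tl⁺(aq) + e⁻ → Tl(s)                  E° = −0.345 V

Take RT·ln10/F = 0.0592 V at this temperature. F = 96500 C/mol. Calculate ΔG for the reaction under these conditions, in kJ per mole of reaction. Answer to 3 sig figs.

The standard cell potential is −0.345 − (−0.545) = +0.200 V, with n = 3 electrons in the balanced equation.
Q = [Ga³⁺(aq)] / [Tl⁺(aq)]^3 = 9.6×10^6, so log Q = 6.982 and E = +0.200 − (0.0592/3)(6.982) = +0.0622 V.
Then ΔG = −nFE = −3 × 96500 × +0.0622 J/mol = −18.0 kJ/mol.

−18.0 kJ/mol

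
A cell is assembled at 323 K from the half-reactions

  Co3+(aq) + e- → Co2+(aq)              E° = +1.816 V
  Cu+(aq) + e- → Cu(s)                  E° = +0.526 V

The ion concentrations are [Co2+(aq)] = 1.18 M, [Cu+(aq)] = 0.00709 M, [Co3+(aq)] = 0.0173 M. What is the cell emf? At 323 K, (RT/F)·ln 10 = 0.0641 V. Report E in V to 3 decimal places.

+1.310 V

The Co³⁺/Co²⁺ couple has the more positive E°, so it is the cathode; Cu⁺/Cu is the anode.
E°cell = E°cat − E°an = +1.816 − (+0.526) = +1.290 V; n = 1.
The balanced reaction is Co3+(aq) + Cu(s) → Co2+(aq) + Cu+(aq), so Q = ([Co2+(aq)]·[Cu+(aq)]) / [Co3+(aq)] = 0.484 and log Q = −0.316.
Applying E = E° − (RT ln10/nF)·log Q gives +1.290 − (0.0641/1)(−0.316) = +1.310 V.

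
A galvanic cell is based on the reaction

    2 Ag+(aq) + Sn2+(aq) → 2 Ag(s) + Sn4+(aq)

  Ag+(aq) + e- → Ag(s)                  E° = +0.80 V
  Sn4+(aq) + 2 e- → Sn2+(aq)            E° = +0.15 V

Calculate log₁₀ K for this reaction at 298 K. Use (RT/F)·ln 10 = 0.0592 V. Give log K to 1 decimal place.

The Ag⁺/Ag couple is reduced (cathode); E°cell = +0.80 − (+0.15) = +0.65 V with n = 2.
At equilibrium E = 0, so log K = nE°cell / 0.0592 = (2)(+0.65) / 0.0592 = 22.0.

log K = 22.0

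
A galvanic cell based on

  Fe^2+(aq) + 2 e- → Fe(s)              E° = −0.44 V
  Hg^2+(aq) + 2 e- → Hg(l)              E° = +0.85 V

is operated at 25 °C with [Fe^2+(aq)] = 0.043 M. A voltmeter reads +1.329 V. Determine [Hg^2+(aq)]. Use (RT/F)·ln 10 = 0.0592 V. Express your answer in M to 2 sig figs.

0.89 M

Hg²⁺/Hg is the cathode (higher E°); E°cell = +0.85 − (−0.44) = +1.29 V with n = 2.
From the Nernst equation, log Q = n(E° − E)/0.0592 = 2·(+1.29 − (+1.329))/0.0592 = −1.318.
For Hg^2+(aq) + Fe(s) → Hg(l) + Fe^2+(aq), the reaction quotient is Q = [Fe^2+(aq)] / [Hg^2+(aq)].
Isolating [Hg^2+(aq)] in Q = 10^{−1.318} yields log [Hg^2+(aq)] = −0.049, i.e. 0.89 M.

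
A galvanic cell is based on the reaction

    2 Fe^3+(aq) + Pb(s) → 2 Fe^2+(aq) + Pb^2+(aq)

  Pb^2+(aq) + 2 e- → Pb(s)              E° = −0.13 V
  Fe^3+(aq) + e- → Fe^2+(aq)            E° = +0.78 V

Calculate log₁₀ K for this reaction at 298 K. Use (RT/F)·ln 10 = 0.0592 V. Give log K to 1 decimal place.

log K = 30.7

The Fe³⁺/Fe²⁺ couple is reduced (cathode); E°cell = +0.78 − (−0.13) = +0.91 V with n = 2.
At equilibrium E = 0, so log K = nE°cell / 0.0592 = (2)(+0.91) / 0.0592 = 30.7.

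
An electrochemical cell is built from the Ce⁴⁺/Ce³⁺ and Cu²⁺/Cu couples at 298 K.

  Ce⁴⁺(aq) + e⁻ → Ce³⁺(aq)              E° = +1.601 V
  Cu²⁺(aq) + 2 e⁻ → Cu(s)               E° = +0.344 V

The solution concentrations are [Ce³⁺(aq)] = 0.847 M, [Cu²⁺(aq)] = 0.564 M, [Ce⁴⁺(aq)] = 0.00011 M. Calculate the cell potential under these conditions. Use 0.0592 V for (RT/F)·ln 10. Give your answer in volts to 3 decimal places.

+1.034 V

Since E°(Ce⁴⁺/Ce³⁺) > E°(Cu²⁺/Cu), Ce⁴⁺/Ce³⁺ serves as the cathode.
E°cell = E°cat − E°an = +1.601 − (+0.344) = +1.257 V; n = 2.
The balanced reaction is 2 Ce⁴⁺(aq) + Cu(s) → 2 Ce³⁺(aq) + Cu²⁺(aq), so Q = ([Ce³⁺(aq)]^2·[Cu²⁺(aq)]) / [Ce⁴⁺(aq)]^2 = 3.34×10^7 and log Q = 7.524.
Applying E = E° − (RT ln10/nF)·log Q gives +1.257 − (0.0592/2)(7.524) = +1.034 V.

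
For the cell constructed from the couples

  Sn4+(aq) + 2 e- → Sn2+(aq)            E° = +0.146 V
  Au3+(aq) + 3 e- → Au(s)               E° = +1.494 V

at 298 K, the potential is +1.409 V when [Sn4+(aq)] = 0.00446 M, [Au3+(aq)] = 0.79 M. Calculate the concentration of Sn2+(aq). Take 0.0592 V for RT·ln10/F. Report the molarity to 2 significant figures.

The Au³⁺/Au couple has the larger reduction potential, so it is the cathode: E°cell = +1.494 − (+0.146) = +1.348 V and n = 6.
From the Nernst equation, log Q = n(E° − E)/0.0592 = 6·(+1.348 − (+1.409))/0.0592 = −6.182.
Balancing electrons gives 2 Au3+(aq) + 3 Sn2+(aq) → 2 Au(s) + 3 Sn4+(aq); thus Q = [Sn4+(aq)]^3 / ([Au3+(aq)]^2·[Sn2+(aq)]^3).
Isolating [Sn2+(aq)] in Q = 10^{−6.182} yields log [Sn2+(aq)] = −0.222, i.e. 0.60 M.

0.60 M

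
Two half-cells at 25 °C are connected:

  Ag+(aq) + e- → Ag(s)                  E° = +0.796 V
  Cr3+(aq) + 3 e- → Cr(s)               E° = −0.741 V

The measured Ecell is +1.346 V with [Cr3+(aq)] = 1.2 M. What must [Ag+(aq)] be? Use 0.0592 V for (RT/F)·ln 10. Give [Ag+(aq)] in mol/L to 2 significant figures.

0.00063 M

The Ag⁺/Ag couple has the larger reduction potential, so it is the cathode: E°cell = +0.796 − (−0.741) = +1.537 V and n = 3.
Rearranging E = E° − (0.0592/n)·log Q gives log Q = 3(+1.537 − (+1.346))/0.0592 = 9.679.
The balanced reaction is 3 Ag+(aq) + Cr(s) → 3 Ag(s) + Cr3+(aq), so Q = [Cr3+(aq)] / [Ag+(aq)]^3.
Substituting the known concentrations and solving, log [Ag+(aq)] = −3.200 and [Ag+(aq)] = 0.00063 M.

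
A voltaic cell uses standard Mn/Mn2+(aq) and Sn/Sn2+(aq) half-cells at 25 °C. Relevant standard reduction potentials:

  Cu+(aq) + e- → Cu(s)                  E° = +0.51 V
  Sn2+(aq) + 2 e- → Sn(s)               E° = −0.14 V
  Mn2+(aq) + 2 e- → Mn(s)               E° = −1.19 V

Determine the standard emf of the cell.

The Sn²⁺/Sn couple has the higher E°, so Sn ion is reduced (cathode) and Mn is oxidized (anode).
E°cell = E°(cathode) − E°(anode) = −0.14 − (−1.19) = +1.05 V.

+1.05 V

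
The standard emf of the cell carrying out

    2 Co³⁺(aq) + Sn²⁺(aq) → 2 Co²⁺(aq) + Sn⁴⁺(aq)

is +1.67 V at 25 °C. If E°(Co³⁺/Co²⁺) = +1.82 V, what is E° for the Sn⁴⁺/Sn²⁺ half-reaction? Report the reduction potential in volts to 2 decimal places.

+0.15 V

In the reaction as written the Co³⁺/Co²⁺ couple is reduced (cathode) and Sn⁴⁺/Sn²⁺ is oxidized (anode), so E°cell = E°(Co³⁺/Co²⁺) − E°(Sn⁴⁺/Sn²⁺).
E°(Sn⁴⁺/Sn²⁺) = E°(cathode) − E°cell = +1.82 − (+1.67) = +0.15 V.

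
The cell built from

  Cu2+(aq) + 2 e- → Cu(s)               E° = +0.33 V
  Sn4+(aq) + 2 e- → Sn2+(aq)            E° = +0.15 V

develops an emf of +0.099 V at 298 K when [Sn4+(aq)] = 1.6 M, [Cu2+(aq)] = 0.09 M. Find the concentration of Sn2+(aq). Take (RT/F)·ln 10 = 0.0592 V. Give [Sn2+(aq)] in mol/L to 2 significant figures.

With Cu²⁺/Cu at the cathode and Sn⁴⁺/Sn²⁺ at the anode, E°cell = +0.33 − (+0.15) = +0.18 V (n = 2).
From the Nernst equation, log Q = n(E° − E)/0.0592 = 2·(+0.18 − (+0.099))/0.0592 = 2.736.
Balancing electrons gives Cu2+(aq) + Sn2+(aq) → Cu(s) + Sn4+(aq); thus Q = [Sn4+(aq)] / ([Cu2+(aq)]·[Sn2+(aq)]).
Substituting the known concentrations and solving, log [Sn2+(aq)] = −1.486 and [Sn2+(aq)] = 0.033 M.

0.033 M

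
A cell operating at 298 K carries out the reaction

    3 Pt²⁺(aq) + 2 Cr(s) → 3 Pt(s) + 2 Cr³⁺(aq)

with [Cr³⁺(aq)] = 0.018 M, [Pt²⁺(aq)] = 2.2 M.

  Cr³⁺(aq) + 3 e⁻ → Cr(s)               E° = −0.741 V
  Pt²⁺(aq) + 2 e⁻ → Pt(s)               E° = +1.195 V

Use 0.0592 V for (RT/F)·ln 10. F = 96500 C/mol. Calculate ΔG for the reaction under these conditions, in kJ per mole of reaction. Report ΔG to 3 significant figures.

−1150 kJ/mol

With Pt²⁺/Pt reduced at the cathode, E°cell = +1.195 − (−0.741) = +1.936 V and n = 6.
Here Q = [Cr³⁺(aq)]^2 / [Pt²⁺(aq)]^3 = 3.04×10^−5 (log Q = −4.517), giving E = +1.936 − (0.0592/6)·(−4.517) = +1.9806 V.
Then ΔG = −nFE = −6 × 96500 × +1.9806 J/mol = −1150 kJ/mol.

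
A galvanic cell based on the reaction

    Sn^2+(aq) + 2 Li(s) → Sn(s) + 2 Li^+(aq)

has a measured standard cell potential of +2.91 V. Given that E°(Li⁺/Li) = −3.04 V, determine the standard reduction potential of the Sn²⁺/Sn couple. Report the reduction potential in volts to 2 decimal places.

−0.13 V

In the reaction as written the Sn²⁺/Sn couple is reduced (cathode) and Li⁺/Li is oxidized (anode), so E°cell = E°(Sn²⁺/Sn) − E°(Li⁺/Li).
E°(Sn²⁺/Sn) = E°cell + E°(anode) = +2.91 + (−3.04) = −0.13 V.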